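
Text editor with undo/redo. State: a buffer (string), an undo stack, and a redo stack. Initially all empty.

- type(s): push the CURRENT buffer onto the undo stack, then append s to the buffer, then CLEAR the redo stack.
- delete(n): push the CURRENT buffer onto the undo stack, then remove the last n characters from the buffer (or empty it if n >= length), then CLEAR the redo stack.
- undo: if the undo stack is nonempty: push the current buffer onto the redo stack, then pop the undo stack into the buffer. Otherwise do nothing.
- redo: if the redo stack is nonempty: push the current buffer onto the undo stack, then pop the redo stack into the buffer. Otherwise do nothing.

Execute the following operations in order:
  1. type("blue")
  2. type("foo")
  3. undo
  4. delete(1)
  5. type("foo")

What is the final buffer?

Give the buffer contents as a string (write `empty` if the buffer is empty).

Answer: blufoo

Derivation:
After op 1 (type): buf='blue' undo_depth=1 redo_depth=0
After op 2 (type): buf='bluefoo' undo_depth=2 redo_depth=0
After op 3 (undo): buf='blue' undo_depth=1 redo_depth=1
After op 4 (delete): buf='blu' undo_depth=2 redo_depth=0
After op 5 (type): buf='blufoo' undo_depth=3 redo_depth=0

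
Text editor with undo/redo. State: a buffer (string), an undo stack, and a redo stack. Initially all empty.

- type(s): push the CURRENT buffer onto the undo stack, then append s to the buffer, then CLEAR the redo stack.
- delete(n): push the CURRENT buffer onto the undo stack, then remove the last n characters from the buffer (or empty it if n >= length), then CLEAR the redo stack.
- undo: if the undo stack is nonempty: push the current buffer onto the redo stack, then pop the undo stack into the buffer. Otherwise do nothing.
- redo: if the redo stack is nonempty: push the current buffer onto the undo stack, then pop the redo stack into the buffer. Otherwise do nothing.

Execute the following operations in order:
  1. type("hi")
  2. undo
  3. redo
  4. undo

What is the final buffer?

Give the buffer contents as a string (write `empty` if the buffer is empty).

Answer: empty

Derivation:
After op 1 (type): buf='hi' undo_depth=1 redo_depth=0
After op 2 (undo): buf='(empty)' undo_depth=0 redo_depth=1
After op 3 (redo): buf='hi' undo_depth=1 redo_depth=0
After op 4 (undo): buf='(empty)' undo_depth=0 redo_depth=1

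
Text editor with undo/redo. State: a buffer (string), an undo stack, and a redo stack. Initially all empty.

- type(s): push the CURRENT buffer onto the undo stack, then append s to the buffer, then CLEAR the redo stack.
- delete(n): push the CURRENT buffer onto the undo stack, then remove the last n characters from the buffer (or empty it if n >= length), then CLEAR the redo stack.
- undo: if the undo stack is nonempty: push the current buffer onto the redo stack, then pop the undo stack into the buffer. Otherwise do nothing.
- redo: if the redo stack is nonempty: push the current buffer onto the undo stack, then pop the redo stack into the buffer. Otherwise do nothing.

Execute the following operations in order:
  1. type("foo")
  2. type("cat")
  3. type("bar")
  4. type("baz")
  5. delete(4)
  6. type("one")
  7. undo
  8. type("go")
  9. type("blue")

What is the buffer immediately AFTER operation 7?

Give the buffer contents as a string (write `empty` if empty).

After op 1 (type): buf='foo' undo_depth=1 redo_depth=0
After op 2 (type): buf='foocat' undo_depth=2 redo_depth=0
After op 3 (type): buf='foocatbar' undo_depth=3 redo_depth=0
After op 4 (type): buf='foocatbarbaz' undo_depth=4 redo_depth=0
After op 5 (delete): buf='foocatba' undo_depth=5 redo_depth=0
After op 6 (type): buf='foocatbaone' undo_depth=6 redo_depth=0
After op 7 (undo): buf='foocatba' undo_depth=5 redo_depth=1

Answer: foocatba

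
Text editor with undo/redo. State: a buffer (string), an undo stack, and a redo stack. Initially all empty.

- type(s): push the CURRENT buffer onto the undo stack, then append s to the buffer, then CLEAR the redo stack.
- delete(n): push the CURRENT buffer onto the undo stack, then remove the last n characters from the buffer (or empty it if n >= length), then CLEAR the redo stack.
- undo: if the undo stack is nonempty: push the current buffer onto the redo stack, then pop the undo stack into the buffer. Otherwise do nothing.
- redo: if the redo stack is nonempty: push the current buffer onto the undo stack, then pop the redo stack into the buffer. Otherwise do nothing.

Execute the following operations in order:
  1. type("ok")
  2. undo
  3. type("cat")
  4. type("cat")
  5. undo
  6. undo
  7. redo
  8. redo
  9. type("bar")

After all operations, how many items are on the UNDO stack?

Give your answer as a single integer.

After op 1 (type): buf='ok' undo_depth=1 redo_depth=0
After op 2 (undo): buf='(empty)' undo_depth=0 redo_depth=1
After op 3 (type): buf='cat' undo_depth=1 redo_depth=0
After op 4 (type): buf='catcat' undo_depth=2 redo_depth=0
After op 5 (undo): buf='cat' undo_depth=1 redo_depth=1
After op 6 (undo): buf='(empty)' undo_depth=0 redo_depth=2
After op 7 (redo): buf='cat' undo_depth=1 redo_depth=1
After op 8 (redo): buf='catcat' undo_depth=2 redo_depth=0
After op 9 (type): buf='catcatbar' undo_depth=3 redo_depth=0

Answer: 3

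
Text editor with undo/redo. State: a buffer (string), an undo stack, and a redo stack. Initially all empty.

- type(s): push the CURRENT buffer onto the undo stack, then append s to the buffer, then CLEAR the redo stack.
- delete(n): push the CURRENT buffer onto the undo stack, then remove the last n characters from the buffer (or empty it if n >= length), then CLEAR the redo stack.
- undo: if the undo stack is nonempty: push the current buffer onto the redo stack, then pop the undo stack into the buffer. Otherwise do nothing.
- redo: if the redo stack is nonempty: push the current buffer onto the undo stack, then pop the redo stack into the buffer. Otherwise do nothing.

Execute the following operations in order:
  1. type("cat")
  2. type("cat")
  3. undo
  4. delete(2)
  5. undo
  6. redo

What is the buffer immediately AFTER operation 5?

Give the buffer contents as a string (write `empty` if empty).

After op 1 (type): buf='cat' undo_depth=1 redo_depth=0
After op 2 (type): buf='catcat' undo_depth=2 redo_depth=0
After op 3 (undo): buf='cat' undo_depth=1 redo_depth=1
After op 4 (delete): buf='c' undo_depth=2 redo_depth=0
After op 5 (undo): buf='cat' undo_depth=1 redo_depth=1

Answer: cat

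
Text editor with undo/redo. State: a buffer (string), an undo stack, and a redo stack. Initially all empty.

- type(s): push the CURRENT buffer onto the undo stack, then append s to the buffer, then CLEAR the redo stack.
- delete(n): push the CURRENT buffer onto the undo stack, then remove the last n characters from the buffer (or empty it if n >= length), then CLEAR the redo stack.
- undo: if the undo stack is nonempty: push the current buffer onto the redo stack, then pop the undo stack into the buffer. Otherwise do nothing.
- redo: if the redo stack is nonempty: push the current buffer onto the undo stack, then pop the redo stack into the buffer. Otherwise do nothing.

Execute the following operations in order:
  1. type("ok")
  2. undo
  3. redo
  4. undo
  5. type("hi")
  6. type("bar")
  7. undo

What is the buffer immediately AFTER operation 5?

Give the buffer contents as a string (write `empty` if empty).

Answer: hi

Derivation:
After op 1 (type): buf='ok' undo_depth=1 redo_depth=0
After op 2 (undo): buf='(empty)' undo_depth=0 redo_depth=1
After op 3 (redo): buf='ok' undo_depth=1 redo_depth=0
After op 4 (undo): buf='(empty)' undo_depth=0 redo_depth=1
After op 5 (type): buf='hi' undo_depth=1 redo_depth=0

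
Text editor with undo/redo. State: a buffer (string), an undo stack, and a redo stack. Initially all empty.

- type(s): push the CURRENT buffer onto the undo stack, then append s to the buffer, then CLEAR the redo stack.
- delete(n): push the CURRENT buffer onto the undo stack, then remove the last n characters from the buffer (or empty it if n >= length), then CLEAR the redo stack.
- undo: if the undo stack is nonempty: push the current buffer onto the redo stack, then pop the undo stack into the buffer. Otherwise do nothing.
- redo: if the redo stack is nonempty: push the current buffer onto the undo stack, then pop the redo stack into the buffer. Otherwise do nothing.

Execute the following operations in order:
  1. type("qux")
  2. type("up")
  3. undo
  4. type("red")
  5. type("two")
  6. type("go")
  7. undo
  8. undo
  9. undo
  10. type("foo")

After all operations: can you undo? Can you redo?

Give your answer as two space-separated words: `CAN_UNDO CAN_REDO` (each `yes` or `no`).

Answer: yes no

Derivation:
After op 1 (type): buf='qux' undo_depth=1 redo_depth=0
After op 2 (type): buf='quxup' undo_depth=2 redo_depth=0
After op 3 (undo): buf='qux' undo_depth=1 redo_depth=1
After op 4 (type): buf='quxred' undo_depth=2 redo_depth=0
After op 5 (type): buf='quxredtwo' undo_depth=3 redo_depth=0
After op 6 (type): buf='quxredtwogo' undo_depth=4 redo_depth=0
After op 7 (undo): buf='quxredtwo' undo_depth=3 redo_depth=1
After op 8 (undo): buf='quxred' undo_depth=2 redo_depth=2
After op 9 (undo): buf='qux' undo_depth=1 redo_depth=3
After op 10 (type): buf='quxfoo' undo_depth=2 redo_depth=0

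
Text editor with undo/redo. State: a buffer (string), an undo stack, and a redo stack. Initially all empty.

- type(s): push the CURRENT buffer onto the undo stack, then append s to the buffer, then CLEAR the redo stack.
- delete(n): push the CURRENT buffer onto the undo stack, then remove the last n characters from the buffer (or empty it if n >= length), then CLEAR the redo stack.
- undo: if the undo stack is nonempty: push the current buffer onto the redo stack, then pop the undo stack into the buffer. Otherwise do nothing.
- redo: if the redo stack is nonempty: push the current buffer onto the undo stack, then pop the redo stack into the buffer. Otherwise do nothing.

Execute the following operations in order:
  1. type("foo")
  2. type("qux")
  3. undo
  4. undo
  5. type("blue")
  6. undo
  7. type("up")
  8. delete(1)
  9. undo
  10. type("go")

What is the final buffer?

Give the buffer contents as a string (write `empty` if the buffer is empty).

After op 1 (type): buf='foo' undo_depth=1 redo_depth=0
After op 2 (type): buf='fooqux' undo_depth=2 redo_depth=0
After op 3 (undo): buf='foo' undo_depth=1 redo_depth=1
After op 4 (undo): buf='(empty)' undo_depth=0 redo_depth=2
After op 5 (type): buf='blue' undo_depth=1 redo_depth=0
After op 6 (undo): buf='(empty)' undo_depth=0 redo_depth=1
After op 7 (type): buf='up' undo_depth=1 redo_depth=0
After op 8 (delete): buf='u' undo_depth=2 redo_depth=0
After op 9 (undo): buf='up' undo_depth=1 redo_depth=1
After op 10 (type): buf='upgo' undo_depth=2 redo_depth=0

Answer: upgo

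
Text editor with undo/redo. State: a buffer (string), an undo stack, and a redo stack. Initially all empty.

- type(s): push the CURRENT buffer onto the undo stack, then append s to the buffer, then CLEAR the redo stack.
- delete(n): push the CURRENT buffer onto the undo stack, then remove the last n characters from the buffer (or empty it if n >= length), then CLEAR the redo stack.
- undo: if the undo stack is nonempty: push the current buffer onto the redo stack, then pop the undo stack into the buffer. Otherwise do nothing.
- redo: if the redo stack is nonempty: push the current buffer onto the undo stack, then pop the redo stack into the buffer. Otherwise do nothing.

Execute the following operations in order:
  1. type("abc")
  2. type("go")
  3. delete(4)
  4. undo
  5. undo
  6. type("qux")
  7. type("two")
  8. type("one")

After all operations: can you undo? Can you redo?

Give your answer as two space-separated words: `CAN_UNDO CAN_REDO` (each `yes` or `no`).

After op 1 (type): buf='abc' undo_depth=1 redo_depth=0
After op 2 (type): buf='abcgo' undo_depth=2 redo_depth=0
After op 3 (delete): buf='a' undo_depth=3 redo_depth=0
After op 4 (undo): buf='abcgo' undo_depth=2 redo_depth=1
After op 5 (undo): buf='abc' undo_depth=1 redo_depth=2
After op 6 (type): buf='abcqux' undo_depth=2 redo_depth=0
After op 7 (type): buf='abcquxtwo' undo_depth=3 redo_depth=0
After op 8 (type): buf='abcquxtwoone' undo_depth=4 redo_depth=0

Answer: yes no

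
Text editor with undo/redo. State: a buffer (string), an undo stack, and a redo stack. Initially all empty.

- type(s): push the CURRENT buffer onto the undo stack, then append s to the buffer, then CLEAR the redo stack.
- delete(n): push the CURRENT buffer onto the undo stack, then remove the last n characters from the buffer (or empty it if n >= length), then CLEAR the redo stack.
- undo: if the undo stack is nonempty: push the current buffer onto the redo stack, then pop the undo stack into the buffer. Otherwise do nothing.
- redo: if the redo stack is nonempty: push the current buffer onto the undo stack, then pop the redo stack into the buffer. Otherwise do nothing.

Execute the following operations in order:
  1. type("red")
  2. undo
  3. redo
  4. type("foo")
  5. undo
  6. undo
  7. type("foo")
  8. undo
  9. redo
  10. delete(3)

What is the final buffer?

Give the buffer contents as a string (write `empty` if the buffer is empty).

Answer: empty

Derivation:
After op 1 (type): buf='red' undo_depth=1 redo_depth=0
After op 2 (undo): buf='(empty)' undo_depth=0 redo_depth=1
After op 3 (redo): buf='red' undo_depth=1 redo_depth=0
After op 4 (type): buf='redfoo' undo_depth=2 redo_depth=0
After op 5 (undo): buf='red' undo_depth=1 redo_depth=1
After op 6 (undo): buf='(empty)' undo_depth=0 redo_depth=2
After op 7 (type): buf='foo' undo_depth=1 redo_depth=0
After op 8 (undo): buf='(empty)' undo_depth=0 redo_depth=1
After op 9 (redo): buf='foo' undo_depth=1 redo_depth=0
After op 10 (delete): buf='(empty)' undo_depth=2 redo_depth=0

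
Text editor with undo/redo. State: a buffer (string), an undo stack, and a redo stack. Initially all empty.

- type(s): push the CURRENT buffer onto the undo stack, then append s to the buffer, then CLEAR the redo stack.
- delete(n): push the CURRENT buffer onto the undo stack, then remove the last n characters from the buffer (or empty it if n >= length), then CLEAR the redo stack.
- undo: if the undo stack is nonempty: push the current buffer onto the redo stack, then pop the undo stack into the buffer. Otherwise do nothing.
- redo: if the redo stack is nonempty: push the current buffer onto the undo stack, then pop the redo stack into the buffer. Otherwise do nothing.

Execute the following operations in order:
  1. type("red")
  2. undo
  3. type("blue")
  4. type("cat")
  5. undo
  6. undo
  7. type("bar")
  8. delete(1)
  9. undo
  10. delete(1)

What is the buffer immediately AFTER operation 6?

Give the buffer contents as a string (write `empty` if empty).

Answer: empty

Derivation:
After op 1 (type): buf='red' undo_depth=1 redo_depth=0
After op 2 (undo): buf='(empty)' undo_depth=0 redo_depth=1
After op 3 (type): buf='blue' undo_depth=1 redo_depth=0
After op 4 (type): buf='bluecat' undo_depth=2 redo_depth=0
After op 5 (undo): buf='blue' undo_depth=1 redo_depth=1
After op 6 (undo): buf='(empty)' undo_depth=0 redo_depth=2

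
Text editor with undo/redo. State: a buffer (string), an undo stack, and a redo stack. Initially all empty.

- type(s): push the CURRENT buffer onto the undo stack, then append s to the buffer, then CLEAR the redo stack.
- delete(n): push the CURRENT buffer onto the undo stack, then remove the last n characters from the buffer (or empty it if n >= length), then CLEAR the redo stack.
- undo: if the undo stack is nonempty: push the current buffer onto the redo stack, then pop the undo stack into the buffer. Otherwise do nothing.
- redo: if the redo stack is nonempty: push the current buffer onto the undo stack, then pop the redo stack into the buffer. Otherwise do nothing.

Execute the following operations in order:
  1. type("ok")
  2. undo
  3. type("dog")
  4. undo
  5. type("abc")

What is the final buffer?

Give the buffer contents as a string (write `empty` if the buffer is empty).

After op 1 (type): buf='ok' undo_depth=1 redo_depth=0
After op 2 (undo): buf='(empty)' undo_depth=0 redo_depth=1
After op 3 (type): buf='dog' undo_depth=1 redo_depth=0
After op 4 (undo): buf='(empty)' undo_depth=0 redo_depth=1
After op 5 (type): buf='abc' undo_depth=1 redo_depth=0

Answer: abc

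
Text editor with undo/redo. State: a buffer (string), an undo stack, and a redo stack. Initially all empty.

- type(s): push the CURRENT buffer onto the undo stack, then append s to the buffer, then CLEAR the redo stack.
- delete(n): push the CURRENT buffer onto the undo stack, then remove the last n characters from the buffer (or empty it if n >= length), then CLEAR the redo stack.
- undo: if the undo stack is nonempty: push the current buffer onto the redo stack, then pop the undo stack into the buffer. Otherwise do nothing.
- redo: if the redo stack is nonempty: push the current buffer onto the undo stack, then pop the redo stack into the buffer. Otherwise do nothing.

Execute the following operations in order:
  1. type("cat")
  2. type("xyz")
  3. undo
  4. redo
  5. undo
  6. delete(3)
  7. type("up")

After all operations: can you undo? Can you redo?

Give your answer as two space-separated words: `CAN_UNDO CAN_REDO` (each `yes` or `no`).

Answer: yes no

Derivation:
After op 1 (type): buf='cat' undo_depth=1 redo_depth=0
After op 2 (type): buf='catxyz' undo_depth=2 redo_depth=0
After op 3 (undo): buf='cat' undo_depth=1 redo_depth=1
After op 4 (redo): buf='catxyz' undo_depth=2 redo_depth=0
After op 5 (undo): buf='cat' undo_depth=1 redo_depth=1
After op 6 (delete): buf='(empty)' undo_depth=2 redo_depth=0
After op 7 (type): buf='up' undo_depth=3 redo_depth=0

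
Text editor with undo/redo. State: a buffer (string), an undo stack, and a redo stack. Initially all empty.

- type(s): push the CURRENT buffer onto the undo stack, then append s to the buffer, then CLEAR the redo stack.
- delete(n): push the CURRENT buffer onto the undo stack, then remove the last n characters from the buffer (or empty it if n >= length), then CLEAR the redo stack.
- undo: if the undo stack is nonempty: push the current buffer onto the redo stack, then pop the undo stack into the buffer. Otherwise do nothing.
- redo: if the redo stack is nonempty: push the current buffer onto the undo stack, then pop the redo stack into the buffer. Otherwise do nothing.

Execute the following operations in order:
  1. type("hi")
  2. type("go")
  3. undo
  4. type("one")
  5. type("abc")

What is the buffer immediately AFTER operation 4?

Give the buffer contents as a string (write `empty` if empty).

Answer: hione

Derivation:
After op 1 (type): buf='hi' undo_depth=1 redo_depth=0
After op 2 (type): buf='higo' undo_depth=2 redo_depth=0
After op 3 (undo): buf='hi' undo_depth=1 redo_depth=1
After op 4 (type): buf='hione' undo_depth=2 redo_depth=0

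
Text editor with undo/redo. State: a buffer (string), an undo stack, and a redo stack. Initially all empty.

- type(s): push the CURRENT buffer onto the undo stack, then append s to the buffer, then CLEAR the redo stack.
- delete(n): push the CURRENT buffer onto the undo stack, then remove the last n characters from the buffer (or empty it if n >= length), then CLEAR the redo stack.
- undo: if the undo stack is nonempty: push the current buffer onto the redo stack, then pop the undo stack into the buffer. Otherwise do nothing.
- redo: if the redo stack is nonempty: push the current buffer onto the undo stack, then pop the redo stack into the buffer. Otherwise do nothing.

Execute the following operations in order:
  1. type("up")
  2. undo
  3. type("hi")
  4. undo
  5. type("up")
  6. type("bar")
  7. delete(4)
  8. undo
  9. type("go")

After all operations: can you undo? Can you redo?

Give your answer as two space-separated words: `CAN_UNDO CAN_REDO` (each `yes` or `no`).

After op 1 (type): buf='up' undo_depth=1 redo_depth=0
After op 2 (undo): buf='(empty)' undo_depth=0 redo_depth=1
After op 3 (type): buf='hi' undo_depth=1 redo_depth=0
After op 4 (undo): buf='(empty)' undo_depth=0 redo_depth=1
After op 5 (type): buf='up' undo_depth=1 redo_depth=0
After op 6 (type): buf='upbar' undo_depth=2 redo_depth=0
After op 7 (delete): buf='u' undo_depth=3 redo_depth=0
After op 8 (undo): buf='upbar' undo_depth=2 redo_depth=1
After op 9 (type): buf='upbargo' undo_depth=3 redo_depth=0

Answer: yes no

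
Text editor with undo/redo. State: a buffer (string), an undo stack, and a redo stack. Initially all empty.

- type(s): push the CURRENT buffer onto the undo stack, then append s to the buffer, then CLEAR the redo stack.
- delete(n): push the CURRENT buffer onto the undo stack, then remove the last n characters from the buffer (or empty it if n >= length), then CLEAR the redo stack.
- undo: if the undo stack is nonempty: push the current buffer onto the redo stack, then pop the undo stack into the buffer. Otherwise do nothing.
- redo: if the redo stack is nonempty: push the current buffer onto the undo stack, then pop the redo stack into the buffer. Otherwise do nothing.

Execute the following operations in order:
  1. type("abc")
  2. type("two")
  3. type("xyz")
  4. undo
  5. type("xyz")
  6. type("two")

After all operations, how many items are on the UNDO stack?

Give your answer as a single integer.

After op 1 (type): buf='abc' undo_depth=1 redo_depth=0
After op 2 (type): buf='abctwo' undo_depth=2 redo_depth=0
After op 3 (type): buf='abctwoxyz' undo_depth=3 redo_depth=0
After op 4 (undo): buf='abctwo' undo_depth=2 redo_depth=1
After op 5 (type): buf='abctwoxyz' undo_depth=3 redo_depth=0
After op 6 (type): buf='abctwoxyztwo' undo_depth=4 redo_depth=0

Answer: 4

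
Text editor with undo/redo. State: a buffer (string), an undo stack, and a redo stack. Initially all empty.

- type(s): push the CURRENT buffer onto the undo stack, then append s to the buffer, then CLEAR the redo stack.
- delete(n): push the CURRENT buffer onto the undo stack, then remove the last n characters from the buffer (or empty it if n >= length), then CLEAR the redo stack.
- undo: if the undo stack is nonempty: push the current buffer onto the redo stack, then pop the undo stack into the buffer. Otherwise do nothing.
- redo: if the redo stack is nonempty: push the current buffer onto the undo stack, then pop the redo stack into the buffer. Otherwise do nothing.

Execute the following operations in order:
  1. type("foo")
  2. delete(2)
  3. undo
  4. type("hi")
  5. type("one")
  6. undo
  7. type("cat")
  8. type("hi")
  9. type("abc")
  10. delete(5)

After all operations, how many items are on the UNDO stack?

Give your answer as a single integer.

Answer: 6

Derivation:
After op 1 (type): buf='foo' undo_depth=1 redo_depth=0
After op 2 (delete): buf='f' undo_depth=2 redo_depth=0
After op 3 (undo): buf='foo' undo_depth=1 redo_depth=1
After op 4 (type): buf='foohi' undo_depth=2 redo_depth=0
After op 5 (type): buf='foohione' undo_depth=3 redo_depth=0
After op 6 (undo): buf='foohi' undo_depth=2 redo_depth=1
After op 7 (type): buf='foohicat' undo_depth=3 redo_depth=0
After op 8 (type): buf='foohicathi' undo_depth=4 redo_depth=0
After op 9 (type): buf='foohicathiabc' undo_depth=5 redo_depth=0
After op 10 (delete): buf='foohicat' undo_depth=6 redo_depth=0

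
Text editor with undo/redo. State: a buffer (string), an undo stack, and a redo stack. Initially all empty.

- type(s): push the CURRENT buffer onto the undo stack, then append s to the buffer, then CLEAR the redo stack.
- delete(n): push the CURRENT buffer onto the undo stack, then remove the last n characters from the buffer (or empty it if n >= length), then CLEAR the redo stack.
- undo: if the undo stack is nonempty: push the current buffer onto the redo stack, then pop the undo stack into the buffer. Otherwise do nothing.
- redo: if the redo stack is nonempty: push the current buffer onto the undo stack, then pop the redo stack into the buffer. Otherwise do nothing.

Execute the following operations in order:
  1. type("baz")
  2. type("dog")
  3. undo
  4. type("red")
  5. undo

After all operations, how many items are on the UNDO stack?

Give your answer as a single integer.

After op 1 (type): buf='baz' undo_depth=1 redo_depth=0
After op 2 (type): buf='bazdog' undo_depth=2 redo_depth=0
After op 3 (undo): buf='baz' undo_depth=1 redo_depth=1
After op 4 (type): buf='bazred' undo_depth=2 redo_depth=0
After op 5 (undo): buf='baz' undo_depth=1 redo_depth=1

Answer: 1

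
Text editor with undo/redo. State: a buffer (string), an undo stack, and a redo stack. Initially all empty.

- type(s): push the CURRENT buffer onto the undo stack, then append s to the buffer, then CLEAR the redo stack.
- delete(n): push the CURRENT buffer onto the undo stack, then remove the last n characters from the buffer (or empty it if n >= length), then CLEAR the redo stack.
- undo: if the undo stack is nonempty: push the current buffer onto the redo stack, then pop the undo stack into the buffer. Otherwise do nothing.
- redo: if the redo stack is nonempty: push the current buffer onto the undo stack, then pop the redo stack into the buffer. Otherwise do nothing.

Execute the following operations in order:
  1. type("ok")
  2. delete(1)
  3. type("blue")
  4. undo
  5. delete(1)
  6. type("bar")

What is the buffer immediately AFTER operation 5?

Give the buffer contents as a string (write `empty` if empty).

Answer: empty

Derivation:
After op 1 (type): buf='ok' undo_depth=1 redo_depth=0
After op 2 (delete): buf='o' undo_depth=2 redo_depth=0
After op 3 (type): buf='oblue' undo_depth=3 redo_depth=0
After op 4 (undo): buf='o' undo_depth=2 redo_depth=1
After op 5 (delete): buf='(empty)' undo_depth=3 redo_depth=0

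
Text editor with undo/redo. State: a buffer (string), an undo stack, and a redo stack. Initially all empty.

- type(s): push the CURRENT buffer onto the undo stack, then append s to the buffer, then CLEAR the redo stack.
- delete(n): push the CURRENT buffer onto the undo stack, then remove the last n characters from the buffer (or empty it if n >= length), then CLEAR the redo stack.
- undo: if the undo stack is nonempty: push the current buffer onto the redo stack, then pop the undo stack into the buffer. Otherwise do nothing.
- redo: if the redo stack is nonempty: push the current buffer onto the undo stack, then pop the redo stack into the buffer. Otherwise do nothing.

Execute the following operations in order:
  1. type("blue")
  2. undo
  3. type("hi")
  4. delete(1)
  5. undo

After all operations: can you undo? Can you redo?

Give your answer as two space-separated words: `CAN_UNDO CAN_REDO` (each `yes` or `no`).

After op 1 (type): buf='blue' undo_depth=1 redo_depth=0
After op 2 (undo): buf='(empty)' undo_depth=0 redo_depth=1
After op 3 (type): buf='hi' undo_depth=1 redo_depth=0
After op 4 (delete): buf='h' undo_depth=2 redo_depth=0
After op 5 (undo): buf='hi' undo_depth=1 redo_depth=1

Answer: yes yes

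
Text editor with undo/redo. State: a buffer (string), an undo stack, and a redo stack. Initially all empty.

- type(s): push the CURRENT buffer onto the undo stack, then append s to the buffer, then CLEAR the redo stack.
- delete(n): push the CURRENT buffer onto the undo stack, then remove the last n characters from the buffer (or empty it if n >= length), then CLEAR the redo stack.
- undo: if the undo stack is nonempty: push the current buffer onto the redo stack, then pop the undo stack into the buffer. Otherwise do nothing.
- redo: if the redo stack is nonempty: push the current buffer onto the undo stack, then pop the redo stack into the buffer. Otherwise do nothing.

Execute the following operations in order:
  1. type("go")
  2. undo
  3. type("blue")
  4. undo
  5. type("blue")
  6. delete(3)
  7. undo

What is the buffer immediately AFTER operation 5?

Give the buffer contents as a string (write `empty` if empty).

After op 1 (type): buf='go' undo_depth=1 redo_depth=0
After op 2 (undo): buf='(empty)' undo_depth=0 redo_depth=1
After op 3 (type): buf='blue' undo_depth=1 redo_depth=0
After op 4 (undo): buf='(empty)' undo_depth=0 redo_depth=1
After op 5 (type): buf='blue' undo_depth=1 redo_depth=0

Answer: blue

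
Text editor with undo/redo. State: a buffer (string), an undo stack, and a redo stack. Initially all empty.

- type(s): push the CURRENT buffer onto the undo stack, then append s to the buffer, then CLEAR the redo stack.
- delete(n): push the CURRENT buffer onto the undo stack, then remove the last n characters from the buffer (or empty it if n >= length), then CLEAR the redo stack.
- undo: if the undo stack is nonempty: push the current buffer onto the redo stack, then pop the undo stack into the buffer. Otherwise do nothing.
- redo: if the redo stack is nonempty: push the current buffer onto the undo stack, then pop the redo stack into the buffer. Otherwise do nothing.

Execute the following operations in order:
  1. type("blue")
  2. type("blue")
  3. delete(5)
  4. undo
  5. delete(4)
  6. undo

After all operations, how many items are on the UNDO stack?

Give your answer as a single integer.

After op 1 (type): buf='blue' undo_depth=1 redo_depth=0
After op 2 (type): buf='blueblue' undo_depth=2 redo_depth=0
After op 3 (delete): buf='blu' undo_depth=3 redo_depth=0
After op 4 (undo): buf='blueblue' undo_depth=2 redo_depth=1
After op 5 (delete): buf='blue' undo_depth=3 redo_depth=0
After op 6 (undo): buf='blueblue' undo_depth=2 redo_depth=1

Answer: 2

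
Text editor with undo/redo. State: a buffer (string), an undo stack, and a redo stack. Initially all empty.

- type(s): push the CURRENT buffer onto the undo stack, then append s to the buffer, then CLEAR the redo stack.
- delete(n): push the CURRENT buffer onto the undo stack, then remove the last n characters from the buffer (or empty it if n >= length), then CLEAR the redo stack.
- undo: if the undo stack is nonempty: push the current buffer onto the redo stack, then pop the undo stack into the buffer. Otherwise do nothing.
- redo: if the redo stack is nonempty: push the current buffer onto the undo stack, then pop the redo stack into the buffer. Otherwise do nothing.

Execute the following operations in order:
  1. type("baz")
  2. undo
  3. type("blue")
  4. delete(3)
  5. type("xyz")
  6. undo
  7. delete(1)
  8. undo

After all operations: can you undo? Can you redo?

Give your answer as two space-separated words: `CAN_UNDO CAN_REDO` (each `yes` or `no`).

Answer: yes yes

Derivation:
After op 1 (type): buf='baz' undo_depth=1 redo_depth=0
After op 2 (undo): buf='(empty)' undo_depth=0 redo_depth=1
After op 3 (type): buf='blue' undo_depth=1 redo_depth=0
After op 4 (delete): buf='b' undo_depth=2 redo_depth=0
After op 5 (type): buf='bxyz' undo_depth=3 redo_depth=0
After op 6 (undo): buf='b' undo_depth=2 redo_depth=1
After op 7 (delete): buf='(empty)' undo_depth=3 redo_depth=0
After op 8 (undo): buf='b' undo_depth=2 redo_depth=1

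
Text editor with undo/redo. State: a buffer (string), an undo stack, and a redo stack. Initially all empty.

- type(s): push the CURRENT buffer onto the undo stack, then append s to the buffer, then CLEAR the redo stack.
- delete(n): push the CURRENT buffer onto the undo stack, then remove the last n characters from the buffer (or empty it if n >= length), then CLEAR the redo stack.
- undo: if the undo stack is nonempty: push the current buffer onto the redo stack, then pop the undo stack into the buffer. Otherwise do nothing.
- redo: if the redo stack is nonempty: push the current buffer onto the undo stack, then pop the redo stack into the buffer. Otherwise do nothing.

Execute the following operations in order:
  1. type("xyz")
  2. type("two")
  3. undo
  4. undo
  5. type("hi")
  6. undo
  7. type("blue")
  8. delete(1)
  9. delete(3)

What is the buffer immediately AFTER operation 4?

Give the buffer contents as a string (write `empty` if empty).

After op 1 (type): buf='xyz' undo_depth=1 redo_depth=0
After op 2 (type): buf='xyztwo' undo_depth=2 redo_depth=0
After op 3 (undo): buf='xyz' undo_depth=1 redo_depth=1
After op 4 (undo): buf='(empty)' undo_depth=0 redo_depth=2

Answer: empty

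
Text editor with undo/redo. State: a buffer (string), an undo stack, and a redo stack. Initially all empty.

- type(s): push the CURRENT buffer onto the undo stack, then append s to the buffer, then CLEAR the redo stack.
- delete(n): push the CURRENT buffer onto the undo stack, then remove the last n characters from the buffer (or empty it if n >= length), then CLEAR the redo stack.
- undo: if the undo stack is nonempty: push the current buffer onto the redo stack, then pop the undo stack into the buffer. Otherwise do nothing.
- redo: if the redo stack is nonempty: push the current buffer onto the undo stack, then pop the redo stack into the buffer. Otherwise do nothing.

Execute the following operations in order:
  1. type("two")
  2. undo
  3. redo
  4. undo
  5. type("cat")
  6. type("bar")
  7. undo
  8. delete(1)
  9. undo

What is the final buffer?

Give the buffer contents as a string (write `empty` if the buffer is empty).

After op 1 (type): buf='two' undo_depth=1 redo_depth=0
After op 2 (undo): buf='(empty)' undo_depth=0 redo_depth=1
After op 3 (redo): buf='two' undo_depth=1 redo_depth=0
After op 4 (undo): buf='(empty)' undo_depth=0 redo_depth=1
After op 5 (type): buf='cat' undo_depth=1 redo_depth=0
After op 6 (type): buf='catbar' undo_depth=2 redo_depth=0
After op 7 (undo): buf='cat' undo_depth=1 redo_depth=1
After op 8 (delete): buf='ca' undo_depth=2 redo_depth=0
After op 9 (undo): buf='cat' undo_depth=1 redo_depth=1

Answer: cat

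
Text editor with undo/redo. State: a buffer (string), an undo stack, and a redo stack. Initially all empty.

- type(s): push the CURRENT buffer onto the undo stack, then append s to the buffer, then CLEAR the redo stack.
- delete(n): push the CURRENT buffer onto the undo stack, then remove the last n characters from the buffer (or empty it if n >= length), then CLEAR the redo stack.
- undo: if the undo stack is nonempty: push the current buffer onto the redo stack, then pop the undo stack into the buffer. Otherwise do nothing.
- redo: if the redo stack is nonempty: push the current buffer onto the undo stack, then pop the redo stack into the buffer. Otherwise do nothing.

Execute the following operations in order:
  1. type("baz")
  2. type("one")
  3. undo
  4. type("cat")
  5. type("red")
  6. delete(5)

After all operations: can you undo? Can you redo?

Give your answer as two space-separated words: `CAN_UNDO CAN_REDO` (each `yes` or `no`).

Answer: yes no

Derivation:
After op 1 (type): buf='baz' undo_depth=1 redo_depth=0
After op 2 (type): buf='bazone' undo_depth=2 redo_depth=0
After op 3 (undo): buf='baz' undo_depth=1 redo_depth=1
After op 4 (type): buf='bazcat' undo_depth=2 redo_depth=0
After op 5 (type): buf='bazcatred' undo_depth=3 redo_depth=0
After op 6 (delete): buf='bazc' undo_depth=4 redo_depth=0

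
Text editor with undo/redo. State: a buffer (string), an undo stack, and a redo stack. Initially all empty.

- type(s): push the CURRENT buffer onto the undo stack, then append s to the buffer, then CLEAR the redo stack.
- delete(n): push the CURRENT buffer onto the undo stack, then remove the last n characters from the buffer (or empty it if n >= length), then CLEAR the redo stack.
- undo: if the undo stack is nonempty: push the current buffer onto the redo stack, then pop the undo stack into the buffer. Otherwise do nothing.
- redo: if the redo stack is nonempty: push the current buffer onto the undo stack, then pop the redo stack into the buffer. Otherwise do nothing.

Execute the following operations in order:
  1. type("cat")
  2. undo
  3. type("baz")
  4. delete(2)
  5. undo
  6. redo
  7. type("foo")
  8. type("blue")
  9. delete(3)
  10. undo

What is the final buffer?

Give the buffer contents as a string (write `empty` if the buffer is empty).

Answer: bfooblue

Derivation:
After op 1 (type): buf='cat' undo_depth=1 redo_depth=0
After op 2 (undo): buf='(empty)' undo_depth=0 redo_depth=1
After op 3 (type): buf='baz' undo_depth=1 redo_depth=0
After op 4 (delete): buf='b' undo_depth=2 redo_depth=0
After op 5 (undo): buf='baz' undo_depth=1 redo_depth=1
After op 6 (redo): buf='b' undo_depth=2 redo_depth=0
After op 7 (type): buf='bfoo' undo_depth=3 redo_depth=0
After op 8 (type): buf='bfooblue' undo_depth=4 redo_depth=0
After op 9 (delete): buf='bfoob' undo_depth=5 redo_depth=0
After op 10 (undo): buf='bfooblue' undo_depth=4 redo_depth=1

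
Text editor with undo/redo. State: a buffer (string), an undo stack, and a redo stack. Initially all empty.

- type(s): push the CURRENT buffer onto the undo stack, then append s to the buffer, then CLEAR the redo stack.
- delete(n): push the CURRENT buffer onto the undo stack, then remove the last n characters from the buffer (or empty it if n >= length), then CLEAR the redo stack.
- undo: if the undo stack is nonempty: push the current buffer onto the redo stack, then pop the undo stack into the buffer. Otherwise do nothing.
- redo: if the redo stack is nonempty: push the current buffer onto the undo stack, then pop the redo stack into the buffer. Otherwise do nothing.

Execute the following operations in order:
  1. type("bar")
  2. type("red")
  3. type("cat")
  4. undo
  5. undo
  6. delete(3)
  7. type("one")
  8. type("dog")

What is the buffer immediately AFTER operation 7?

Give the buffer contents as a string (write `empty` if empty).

After op 1 (type): buf='bar' undo_depth=1 redo_depth=0
After op 2 (type): buf='barred' undo_depth=2 redo_depth=0
After op 3 (type): buf='barredcat' undo_depth=3 redo_depth=0
After op 4 (undo): buf='barred' undo_depth=2 redo_depth=1
After op 5 (undo): buf='bar' undo_depth=1 redo_depth=2
After op 6 (delete): buf='(empty)' undo_depth=2 redo_depth=0
After op 7 (type): buf='one' undo_depth=3 redo_depth=0

Answer: one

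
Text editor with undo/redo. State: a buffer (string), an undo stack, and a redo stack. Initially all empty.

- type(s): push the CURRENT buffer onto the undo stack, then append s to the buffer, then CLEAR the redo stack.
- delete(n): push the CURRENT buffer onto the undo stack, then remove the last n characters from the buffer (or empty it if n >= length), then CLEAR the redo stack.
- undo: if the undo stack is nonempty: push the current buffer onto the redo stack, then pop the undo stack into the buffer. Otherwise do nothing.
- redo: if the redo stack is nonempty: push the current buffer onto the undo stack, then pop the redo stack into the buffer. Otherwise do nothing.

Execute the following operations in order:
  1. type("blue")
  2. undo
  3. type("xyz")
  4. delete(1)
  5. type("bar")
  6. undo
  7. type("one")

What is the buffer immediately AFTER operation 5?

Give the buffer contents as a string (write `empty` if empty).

Answer: xybar

Derivation:
After op 1 (type): buf='blue' undo_depth=1 redo_depth=0
After op 2 (undo): buf='(empty)' undo_depth=0 redo_depth=1
After op 3 (type): buf='xyz' undo_depth=1 redo_depth=0
After op 4 (delete): buf='xy' undo_depth=2 redo_depth=0
After op 5 (type): buf='xybar' undo_depth=3 redo_depth=0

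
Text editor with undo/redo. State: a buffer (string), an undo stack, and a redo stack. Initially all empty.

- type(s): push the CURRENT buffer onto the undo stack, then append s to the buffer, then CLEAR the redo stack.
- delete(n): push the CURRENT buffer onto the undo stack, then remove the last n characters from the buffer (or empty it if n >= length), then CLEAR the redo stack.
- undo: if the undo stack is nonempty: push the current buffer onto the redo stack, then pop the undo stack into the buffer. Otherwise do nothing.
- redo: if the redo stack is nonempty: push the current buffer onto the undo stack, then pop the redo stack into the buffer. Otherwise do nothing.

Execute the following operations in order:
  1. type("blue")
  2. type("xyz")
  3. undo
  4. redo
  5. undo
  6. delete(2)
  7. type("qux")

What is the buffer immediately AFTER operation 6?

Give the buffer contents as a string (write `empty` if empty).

After op 1 (type): buf='blue' undo_depth=1 redo_depth=0
After op 2 (type): buf='bluexyz' undo_depth=2 redo_depth=0
After op 3 (undo): buf='blue' undo_depth=1 redo_depth=1
After op 4 (redo): buf='bluexyz' undo_depth=2 redo_depth=0
After op 5 (undo): buf='blue' undo_depth=1 redo_depth=1
After op 6 (delete): buf='bl' undo_depth=2 redo_depth=0

Answer: bl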